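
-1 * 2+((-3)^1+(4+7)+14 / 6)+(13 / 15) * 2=151 / 15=10.07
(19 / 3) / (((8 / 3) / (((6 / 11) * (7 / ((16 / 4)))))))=399 / 176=2.27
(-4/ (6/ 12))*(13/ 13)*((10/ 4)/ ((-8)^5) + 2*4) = -524283/ 8192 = -64.00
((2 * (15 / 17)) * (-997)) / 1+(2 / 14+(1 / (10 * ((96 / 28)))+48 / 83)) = -4168871741 / 2370480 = -1758.66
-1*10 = -10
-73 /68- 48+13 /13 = -3269 /68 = -48.07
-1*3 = -3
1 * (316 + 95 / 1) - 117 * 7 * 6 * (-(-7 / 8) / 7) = -813 / 4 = -203.25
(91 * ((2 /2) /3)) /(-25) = -91 /75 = -1.21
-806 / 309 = -2.61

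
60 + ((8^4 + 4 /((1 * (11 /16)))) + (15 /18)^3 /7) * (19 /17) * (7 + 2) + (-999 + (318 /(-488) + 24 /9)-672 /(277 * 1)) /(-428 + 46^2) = 6170763384821225 /149341904096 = 41319.70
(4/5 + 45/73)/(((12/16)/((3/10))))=1034/1825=0.57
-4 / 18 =-2 / 9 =-0.22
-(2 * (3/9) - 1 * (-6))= -20/3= -6.67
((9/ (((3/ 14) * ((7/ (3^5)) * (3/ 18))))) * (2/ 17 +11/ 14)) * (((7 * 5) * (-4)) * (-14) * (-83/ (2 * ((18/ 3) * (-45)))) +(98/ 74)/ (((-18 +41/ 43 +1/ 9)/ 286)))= 4542942693870/ 2061233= 2203992.80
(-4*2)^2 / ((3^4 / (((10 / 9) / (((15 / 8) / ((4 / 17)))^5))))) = 0.00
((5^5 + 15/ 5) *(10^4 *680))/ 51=1251200000/ 3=417066666.67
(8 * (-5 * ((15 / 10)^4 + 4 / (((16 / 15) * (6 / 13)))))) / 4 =-1055 / 8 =-131.88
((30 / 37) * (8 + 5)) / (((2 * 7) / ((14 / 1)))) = 390 / 37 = 10.54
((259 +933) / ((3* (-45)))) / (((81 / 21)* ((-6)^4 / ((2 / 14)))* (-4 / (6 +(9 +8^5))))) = 4884667 / 2361960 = 2.07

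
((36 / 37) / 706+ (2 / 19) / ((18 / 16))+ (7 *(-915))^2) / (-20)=-2051201.25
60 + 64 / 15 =64.27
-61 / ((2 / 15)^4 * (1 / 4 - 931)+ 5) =-1029375 / 79411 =-12.96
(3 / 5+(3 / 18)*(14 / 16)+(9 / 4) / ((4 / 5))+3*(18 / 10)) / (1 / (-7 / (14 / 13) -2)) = -3655 / 48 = -76.15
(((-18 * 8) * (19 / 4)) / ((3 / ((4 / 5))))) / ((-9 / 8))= 2432 / 15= 162.13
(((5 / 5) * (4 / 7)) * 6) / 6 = 4 / 7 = 0.57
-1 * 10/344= -5/172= -0.03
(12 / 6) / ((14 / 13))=13 / 7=1.86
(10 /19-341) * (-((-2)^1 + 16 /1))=90566 /19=4766.63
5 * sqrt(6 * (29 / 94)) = 5 * sqrt(4089) / 47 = 6.80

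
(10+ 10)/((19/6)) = 120/19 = 6.32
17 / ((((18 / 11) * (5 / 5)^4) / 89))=16643 / 18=924.61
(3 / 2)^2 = 9 / 4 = 2.25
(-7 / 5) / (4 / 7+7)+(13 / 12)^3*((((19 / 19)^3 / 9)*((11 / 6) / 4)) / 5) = -17008301 / 98910720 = -0.17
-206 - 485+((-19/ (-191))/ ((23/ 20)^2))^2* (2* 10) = -7053180549011/ 10208879521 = -690.89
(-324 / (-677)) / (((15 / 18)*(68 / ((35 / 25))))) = 3402 / 287725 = 0.01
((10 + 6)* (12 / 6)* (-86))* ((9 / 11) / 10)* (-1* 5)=12384 / 11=1125.82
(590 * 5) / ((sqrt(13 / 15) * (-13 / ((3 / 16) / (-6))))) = 1475 * sqrt(195) / 2704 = 7.62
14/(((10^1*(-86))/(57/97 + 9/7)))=-636/20855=-0.03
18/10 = 1.80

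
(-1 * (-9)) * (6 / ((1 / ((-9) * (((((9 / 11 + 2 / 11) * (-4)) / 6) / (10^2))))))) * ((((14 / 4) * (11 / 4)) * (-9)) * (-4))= 56133 / 50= 1122.66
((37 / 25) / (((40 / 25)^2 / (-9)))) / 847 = -333 / 54208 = -0.01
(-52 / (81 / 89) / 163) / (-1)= 0.35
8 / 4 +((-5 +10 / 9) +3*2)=37 / 9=4.11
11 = 11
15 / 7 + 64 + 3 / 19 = 8818 / 133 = 66.30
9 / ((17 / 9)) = 81 / 17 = 4.76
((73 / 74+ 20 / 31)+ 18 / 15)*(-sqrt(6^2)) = -97437 / 5735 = -16.99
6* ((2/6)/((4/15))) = 15/2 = 7.50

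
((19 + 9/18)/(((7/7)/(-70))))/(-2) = 1365/2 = 682.50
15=15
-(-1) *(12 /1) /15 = 4 /5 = 0.80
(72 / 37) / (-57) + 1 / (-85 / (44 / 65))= -163532 / 3884075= -0.04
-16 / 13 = -1.23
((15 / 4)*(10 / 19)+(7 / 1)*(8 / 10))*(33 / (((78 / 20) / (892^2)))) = 12594565456 / 247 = 50990143.55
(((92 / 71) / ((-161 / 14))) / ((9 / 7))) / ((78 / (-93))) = 868 / 8307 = 0.10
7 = 7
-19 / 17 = -1.12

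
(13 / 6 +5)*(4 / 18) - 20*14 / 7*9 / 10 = -929 / 27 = -34.41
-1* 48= -48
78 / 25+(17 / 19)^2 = 35383 / 9025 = 3.92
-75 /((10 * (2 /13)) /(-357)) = 69615 /4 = 17403.75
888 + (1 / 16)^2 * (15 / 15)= 888.00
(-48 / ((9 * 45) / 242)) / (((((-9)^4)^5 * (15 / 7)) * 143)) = -2464 / 320050543209673650686325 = -0.00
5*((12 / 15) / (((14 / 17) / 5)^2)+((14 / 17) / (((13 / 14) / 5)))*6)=3037325 / 10829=280.48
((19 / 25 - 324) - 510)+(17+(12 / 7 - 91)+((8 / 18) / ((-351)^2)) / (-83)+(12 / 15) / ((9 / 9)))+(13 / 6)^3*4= -864.04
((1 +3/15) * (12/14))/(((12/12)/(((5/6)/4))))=3/14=0.21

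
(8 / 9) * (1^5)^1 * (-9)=-8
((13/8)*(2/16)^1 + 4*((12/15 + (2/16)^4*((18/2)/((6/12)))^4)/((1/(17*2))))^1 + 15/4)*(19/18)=2430841/640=3798.19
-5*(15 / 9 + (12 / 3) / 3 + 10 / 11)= -215 / 11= -19.55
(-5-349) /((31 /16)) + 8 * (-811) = -206792 /31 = -6670.71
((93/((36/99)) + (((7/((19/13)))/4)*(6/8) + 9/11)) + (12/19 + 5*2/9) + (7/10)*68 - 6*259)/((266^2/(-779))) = 7694769997/560387520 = 13.73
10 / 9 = 1.11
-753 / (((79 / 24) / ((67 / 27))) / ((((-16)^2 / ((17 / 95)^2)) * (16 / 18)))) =-2486655795200 / 616437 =-4033917.16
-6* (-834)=5004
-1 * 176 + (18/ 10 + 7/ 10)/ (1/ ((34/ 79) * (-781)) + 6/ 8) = -172.65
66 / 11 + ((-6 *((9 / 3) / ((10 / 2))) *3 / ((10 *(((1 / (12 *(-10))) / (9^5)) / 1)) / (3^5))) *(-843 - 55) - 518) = -8349686381488 / 5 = -1669937276297.60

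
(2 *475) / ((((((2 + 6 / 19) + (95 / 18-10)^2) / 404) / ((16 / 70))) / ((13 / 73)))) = 49143594240 / 77432341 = 634.66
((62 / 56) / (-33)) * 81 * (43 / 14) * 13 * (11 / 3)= -155961 / 392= -397.86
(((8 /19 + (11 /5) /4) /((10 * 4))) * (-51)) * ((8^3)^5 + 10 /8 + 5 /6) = -2648538793359074457 /60800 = -43561493311826.88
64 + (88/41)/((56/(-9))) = 18269/287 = 63.66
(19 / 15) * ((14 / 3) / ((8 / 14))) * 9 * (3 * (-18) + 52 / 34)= -415226 / 85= -4885.01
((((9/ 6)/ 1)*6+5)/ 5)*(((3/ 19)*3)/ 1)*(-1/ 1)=-126/ 95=-1.33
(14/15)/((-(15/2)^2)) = -56/3375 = -0.02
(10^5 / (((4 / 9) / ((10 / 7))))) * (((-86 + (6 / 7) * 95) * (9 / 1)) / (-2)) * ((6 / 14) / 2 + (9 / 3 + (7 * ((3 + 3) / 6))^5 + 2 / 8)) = 38126133000000 / 343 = 111154906705.54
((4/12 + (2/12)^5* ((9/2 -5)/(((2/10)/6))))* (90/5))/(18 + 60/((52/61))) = 11167/165456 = 0.07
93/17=5.47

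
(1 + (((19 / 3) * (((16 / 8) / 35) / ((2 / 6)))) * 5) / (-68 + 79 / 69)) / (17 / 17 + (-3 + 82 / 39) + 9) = 1157091 / 11463305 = 0.10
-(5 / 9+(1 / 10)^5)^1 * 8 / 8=-500009 / 900000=-0.56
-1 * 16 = -16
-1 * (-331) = 331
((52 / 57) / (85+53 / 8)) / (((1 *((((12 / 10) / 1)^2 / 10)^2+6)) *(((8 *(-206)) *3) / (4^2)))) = -0.00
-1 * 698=-698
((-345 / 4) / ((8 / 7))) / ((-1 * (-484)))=-2415 / 15488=-0.16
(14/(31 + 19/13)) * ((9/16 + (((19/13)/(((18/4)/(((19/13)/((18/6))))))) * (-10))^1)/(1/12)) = -521171/98748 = -5.28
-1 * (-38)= 38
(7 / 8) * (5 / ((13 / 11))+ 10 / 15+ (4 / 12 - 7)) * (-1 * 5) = 805 / 104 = 7.74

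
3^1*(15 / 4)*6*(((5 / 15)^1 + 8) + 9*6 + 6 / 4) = 17235 / 4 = 4308.75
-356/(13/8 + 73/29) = -82592/961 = -85.94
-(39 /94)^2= -1521 /8836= -0.17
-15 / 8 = -1.88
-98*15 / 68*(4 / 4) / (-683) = 0.03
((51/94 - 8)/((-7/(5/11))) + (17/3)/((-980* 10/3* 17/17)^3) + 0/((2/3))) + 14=7047981835920899/486596264000000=14.48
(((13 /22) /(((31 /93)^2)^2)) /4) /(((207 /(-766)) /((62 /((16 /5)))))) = -6945705 /8096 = -857.92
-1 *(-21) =21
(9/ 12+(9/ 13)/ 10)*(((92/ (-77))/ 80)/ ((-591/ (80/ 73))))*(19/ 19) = 1633/ 71976905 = 0.00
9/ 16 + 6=105/ 16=6.56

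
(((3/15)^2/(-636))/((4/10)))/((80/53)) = -1/9600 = -0.00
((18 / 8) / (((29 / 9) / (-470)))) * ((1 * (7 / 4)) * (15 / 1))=-8614.98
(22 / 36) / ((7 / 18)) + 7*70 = 3441 / 7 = 491.57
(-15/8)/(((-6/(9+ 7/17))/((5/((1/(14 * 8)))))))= 28000/17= 1647.06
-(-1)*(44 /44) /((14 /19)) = 19 /14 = 1.36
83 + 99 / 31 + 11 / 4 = 11029 / 124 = 88.94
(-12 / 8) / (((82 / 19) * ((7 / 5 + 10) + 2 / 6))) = -855 / 28864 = -0.03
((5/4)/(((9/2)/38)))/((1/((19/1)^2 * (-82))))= -2812190/9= -312465.56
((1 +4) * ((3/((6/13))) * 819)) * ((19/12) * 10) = 1685775/4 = 421443.75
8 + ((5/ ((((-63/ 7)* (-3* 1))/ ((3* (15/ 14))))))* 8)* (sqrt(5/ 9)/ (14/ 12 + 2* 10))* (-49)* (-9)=8 + 4200* sqrt(5)/ 127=81.95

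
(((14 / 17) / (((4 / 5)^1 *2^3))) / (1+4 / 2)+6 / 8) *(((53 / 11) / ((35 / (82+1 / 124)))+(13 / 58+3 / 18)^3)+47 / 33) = 259806077437217 / 25652537507520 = 10.13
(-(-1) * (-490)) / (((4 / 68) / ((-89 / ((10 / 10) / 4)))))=2965480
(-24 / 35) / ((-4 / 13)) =78 / 35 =2.23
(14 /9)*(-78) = -364 /3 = -121.33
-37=-37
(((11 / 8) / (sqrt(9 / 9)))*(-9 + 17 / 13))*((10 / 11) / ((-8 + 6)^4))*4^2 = -125 / 13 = -9.62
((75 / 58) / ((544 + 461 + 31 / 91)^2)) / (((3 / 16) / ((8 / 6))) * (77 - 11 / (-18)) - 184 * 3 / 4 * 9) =-9937200 / 9561931447721759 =-0.00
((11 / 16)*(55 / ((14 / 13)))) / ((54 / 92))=180895 / 3024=59.82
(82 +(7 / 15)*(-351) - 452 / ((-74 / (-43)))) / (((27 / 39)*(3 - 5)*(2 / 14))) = 1932931 / 1110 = 1741.38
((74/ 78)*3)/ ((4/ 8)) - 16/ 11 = 606/ 143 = 4.24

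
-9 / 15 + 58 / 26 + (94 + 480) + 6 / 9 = 112378 / 195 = 576.30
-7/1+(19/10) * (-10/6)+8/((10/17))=3.43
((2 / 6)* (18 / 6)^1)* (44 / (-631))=-44 / 631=-0.07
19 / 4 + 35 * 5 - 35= 579 / 4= 144.75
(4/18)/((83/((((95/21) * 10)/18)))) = 950/141183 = 0.01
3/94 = 0.03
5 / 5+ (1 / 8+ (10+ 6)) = 137 / 8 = 17.12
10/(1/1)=10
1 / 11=0.09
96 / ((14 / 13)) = 624 / 7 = 89.14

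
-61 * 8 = -488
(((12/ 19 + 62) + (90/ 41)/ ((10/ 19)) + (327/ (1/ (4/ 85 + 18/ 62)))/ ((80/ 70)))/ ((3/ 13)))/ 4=176.95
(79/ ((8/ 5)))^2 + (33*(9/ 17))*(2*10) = 3032585/ 1088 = 2787.30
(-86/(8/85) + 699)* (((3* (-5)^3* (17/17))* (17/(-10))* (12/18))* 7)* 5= -12777625/4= -3194406.25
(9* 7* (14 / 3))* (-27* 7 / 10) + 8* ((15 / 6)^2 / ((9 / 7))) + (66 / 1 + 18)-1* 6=-5439.71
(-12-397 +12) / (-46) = 397 / 46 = 8.63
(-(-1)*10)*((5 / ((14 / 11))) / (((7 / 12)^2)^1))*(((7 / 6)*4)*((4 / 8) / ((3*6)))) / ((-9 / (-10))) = 22000 / 1323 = 16.63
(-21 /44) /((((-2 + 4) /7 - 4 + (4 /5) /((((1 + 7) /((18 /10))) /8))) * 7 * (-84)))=-0.00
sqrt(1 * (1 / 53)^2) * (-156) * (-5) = 780 / 53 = 14.72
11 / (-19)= -11 / 19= -0.58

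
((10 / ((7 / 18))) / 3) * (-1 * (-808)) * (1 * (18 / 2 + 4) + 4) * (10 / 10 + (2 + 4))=824160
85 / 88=0.97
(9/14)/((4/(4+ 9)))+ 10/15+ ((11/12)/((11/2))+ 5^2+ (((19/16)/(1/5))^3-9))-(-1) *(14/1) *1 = 20836747/86016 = 242.24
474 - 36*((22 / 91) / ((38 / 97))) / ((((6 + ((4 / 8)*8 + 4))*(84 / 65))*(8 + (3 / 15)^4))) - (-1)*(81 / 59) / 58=8808312950413 / 18588028529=473.87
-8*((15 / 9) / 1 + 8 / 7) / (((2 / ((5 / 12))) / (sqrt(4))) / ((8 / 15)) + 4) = -944 / 357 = -2.64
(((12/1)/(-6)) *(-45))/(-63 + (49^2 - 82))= 15/376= 0.04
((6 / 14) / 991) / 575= 3 / 3988775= 0.00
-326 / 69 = -4.72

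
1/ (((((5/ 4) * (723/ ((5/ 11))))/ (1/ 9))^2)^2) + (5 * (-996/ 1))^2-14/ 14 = 650957500737216546068125615/ 26247864025785091041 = 24800399.00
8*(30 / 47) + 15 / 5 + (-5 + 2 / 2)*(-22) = 4517 / 47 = 96.11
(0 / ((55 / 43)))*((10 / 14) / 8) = 0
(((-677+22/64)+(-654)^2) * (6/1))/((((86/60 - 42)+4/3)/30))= -9224049825/4708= -1959228.93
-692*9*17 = -105876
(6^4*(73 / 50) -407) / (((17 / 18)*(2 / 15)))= 1002483 / 85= 11793.92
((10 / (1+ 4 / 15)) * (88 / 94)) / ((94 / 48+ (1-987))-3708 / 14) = -221760 / 37472959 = -0.01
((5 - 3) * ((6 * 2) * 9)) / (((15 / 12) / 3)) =2592 / 5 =518.40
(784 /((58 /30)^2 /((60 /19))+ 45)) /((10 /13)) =13759200 /623479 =22.07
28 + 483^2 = 233317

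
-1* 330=-330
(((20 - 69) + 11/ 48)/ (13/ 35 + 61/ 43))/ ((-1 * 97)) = 3523205/ 12543264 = 0.28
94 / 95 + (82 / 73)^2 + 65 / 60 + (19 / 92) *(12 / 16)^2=7714574431 / 2235622080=3.45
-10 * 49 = -490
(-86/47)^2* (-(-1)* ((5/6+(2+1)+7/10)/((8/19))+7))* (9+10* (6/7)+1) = 51246884/46389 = 1104.72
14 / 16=7 / 8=0.88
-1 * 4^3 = -64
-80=-80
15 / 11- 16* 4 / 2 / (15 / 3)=-277 / 55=-5.04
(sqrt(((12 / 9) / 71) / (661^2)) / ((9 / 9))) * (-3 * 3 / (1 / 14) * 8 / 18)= -112 * sqrt(213) / 140793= -0.01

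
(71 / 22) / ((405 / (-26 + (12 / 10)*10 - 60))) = -2627 / 4455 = -0.59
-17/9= -1.89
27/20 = 1.35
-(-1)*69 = 69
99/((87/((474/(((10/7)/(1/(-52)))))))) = -7.26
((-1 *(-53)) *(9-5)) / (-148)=-53 / 37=-1.43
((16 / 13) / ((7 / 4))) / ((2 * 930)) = 16 / 42315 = 0.00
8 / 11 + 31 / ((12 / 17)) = 5893 / 132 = 44.64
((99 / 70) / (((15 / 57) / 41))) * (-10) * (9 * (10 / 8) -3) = -2544993 / 140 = -18178.52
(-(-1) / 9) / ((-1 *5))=-1 / 45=-0.02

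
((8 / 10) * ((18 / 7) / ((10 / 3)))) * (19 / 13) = 2052 / 2275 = 0.90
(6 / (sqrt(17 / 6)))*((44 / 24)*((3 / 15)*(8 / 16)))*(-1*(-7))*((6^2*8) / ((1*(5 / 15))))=33264*sqrt(102) / 85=3952.35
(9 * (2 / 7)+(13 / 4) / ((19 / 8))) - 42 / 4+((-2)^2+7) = 1181 / 266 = 4.44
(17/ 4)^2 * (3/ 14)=3.87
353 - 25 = 328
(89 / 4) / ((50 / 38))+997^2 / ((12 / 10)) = 248507323 / 300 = 828357.74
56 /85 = 0.66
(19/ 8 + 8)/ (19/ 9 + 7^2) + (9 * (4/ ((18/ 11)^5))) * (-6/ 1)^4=1185395867/ 298080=3976.77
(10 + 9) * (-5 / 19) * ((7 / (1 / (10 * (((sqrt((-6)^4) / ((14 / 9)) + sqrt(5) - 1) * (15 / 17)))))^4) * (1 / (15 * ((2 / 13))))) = -671920835625000000 / 28647703 - 16505116875000000 * sqrt(5) / 4092529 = -32472648113.83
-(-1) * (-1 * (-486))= 486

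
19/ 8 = 2.38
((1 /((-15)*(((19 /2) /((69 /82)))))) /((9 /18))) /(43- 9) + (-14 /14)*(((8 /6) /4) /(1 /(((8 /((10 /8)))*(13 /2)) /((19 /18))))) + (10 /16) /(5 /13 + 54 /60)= -559559297 /44231620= -12.65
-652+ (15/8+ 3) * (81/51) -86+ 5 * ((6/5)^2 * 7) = -462303/680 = -679.86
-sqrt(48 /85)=-4*sqrt(255) /85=-0.75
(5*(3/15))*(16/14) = 8/7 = 1.14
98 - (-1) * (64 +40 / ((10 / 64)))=418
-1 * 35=-35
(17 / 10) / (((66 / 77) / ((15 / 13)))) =119 / 52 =2.29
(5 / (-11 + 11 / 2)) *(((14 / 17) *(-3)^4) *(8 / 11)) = -90720 / 2057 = -44.10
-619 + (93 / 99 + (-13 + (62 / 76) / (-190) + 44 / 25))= -749690927 / 1191300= -629.30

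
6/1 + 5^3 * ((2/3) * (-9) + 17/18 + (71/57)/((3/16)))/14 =32201/1596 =20.18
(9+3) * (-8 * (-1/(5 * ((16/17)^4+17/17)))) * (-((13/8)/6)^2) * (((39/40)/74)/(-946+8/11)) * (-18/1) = -6055356021/30584588470400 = -0.00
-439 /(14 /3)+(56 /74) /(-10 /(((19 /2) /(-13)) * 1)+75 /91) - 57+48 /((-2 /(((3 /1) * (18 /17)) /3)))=-38973352379 /220898510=-176.43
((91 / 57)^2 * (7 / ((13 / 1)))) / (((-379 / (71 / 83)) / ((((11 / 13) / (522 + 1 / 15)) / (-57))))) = 1339415 / 15206800156677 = 0.00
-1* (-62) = 62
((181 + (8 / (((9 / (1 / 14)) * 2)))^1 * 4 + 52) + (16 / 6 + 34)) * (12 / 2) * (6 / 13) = 67988 / 91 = 747.12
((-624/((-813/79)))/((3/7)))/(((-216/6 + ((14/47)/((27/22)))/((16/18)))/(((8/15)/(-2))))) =3326848/3150375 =1.06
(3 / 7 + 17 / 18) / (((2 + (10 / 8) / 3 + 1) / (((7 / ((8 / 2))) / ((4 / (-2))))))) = -173 / 492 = -0.35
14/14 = 1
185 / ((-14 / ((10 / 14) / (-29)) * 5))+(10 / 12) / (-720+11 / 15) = 980220 / 15331169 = 0.06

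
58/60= 29/30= 0.97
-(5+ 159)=-164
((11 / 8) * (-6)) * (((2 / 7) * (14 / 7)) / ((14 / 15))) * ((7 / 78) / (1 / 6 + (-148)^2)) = -99 / 4783870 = -0.00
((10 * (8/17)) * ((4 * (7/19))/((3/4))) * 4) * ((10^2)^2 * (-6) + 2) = -2150328320/969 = -2219121.07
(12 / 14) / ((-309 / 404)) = -808 / 721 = -1.12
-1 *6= -6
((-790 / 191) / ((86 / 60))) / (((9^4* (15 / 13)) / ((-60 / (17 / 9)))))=410800 / 33927903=0.01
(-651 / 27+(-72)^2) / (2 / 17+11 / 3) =789463 / 579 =1363.49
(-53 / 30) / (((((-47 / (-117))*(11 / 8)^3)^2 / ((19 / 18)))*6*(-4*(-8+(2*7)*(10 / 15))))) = 1045604352 / 19566891245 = 0.05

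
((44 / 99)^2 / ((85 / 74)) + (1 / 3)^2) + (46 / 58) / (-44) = 2328569 / 8785260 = 0.27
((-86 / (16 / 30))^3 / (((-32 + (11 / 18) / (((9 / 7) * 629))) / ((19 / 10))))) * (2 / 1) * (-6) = -155854612451925 / 52170544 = -2987406.31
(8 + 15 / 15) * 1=9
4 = 4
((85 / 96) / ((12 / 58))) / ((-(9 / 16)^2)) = -13.53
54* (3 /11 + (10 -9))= 756 /11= 68.73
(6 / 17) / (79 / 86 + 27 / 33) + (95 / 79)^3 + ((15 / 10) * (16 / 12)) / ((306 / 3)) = 81047554544 / 41313216927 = 1.96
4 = 4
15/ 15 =1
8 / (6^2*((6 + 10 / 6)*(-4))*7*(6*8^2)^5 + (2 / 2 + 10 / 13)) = -104 / 838815771562868713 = -0.00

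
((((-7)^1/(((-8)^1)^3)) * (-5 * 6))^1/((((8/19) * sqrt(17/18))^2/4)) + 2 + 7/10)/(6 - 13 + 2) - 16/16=365309/870400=0.42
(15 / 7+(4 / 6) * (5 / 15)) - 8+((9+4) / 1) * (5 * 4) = 16025 / 63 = 254.37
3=3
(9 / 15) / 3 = 1 / 5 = 0.20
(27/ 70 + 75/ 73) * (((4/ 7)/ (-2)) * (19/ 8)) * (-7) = 137199/ 20440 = 6.71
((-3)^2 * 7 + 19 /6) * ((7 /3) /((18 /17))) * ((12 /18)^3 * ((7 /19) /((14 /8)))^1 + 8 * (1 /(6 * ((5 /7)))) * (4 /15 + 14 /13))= 5061520534 /13504725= 374.80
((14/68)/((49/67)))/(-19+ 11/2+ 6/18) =-201/9401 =-0.02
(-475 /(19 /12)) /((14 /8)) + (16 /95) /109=-12425888 /72485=-171.43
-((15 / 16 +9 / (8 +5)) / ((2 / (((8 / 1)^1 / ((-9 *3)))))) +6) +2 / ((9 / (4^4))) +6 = 26737 / 468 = 57.13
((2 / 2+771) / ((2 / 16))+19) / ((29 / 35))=216825 / 29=7476.72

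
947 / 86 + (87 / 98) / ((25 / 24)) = 11.86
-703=-703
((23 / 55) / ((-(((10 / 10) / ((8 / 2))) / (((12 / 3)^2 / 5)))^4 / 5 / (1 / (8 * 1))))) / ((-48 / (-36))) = -36175872 / 6875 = -5261.95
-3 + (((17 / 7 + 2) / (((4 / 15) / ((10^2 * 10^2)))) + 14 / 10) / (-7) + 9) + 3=-5810344 / 245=-23715.69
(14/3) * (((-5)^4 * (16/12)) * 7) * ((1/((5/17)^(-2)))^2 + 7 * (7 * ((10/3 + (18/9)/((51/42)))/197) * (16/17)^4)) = 201375405595000/7552219383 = 26664.40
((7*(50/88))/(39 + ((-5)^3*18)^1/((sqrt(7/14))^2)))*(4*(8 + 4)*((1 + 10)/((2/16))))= -5600/1487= -3.77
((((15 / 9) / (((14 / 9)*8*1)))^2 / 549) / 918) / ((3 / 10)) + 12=12643900541 / 1053658368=12.00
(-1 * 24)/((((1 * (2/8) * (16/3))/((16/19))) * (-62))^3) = 5184/204336469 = 0.00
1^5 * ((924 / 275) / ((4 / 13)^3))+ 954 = 1069.34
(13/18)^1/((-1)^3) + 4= 59/18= 3.28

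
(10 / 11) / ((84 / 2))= 5 / 231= 0.02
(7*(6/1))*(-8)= -336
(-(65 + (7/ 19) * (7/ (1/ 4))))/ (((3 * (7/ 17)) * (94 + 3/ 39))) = -105417/ 162659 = -0.65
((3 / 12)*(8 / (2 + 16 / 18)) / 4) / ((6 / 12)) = 9 / 26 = 0.35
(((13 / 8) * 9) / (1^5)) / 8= 117 / 64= 1.83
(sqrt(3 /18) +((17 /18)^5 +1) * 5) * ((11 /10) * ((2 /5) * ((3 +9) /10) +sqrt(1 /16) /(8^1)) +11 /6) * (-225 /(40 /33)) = -418620420295 /107495424 - 1897401 * sqrt(6) /25600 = -4075.86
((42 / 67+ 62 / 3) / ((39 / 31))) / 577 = 0.03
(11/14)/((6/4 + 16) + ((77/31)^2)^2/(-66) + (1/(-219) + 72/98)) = 15573334623/349901079068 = 0.04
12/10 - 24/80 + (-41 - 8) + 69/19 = -8449/190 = -44.47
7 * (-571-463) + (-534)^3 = -152280542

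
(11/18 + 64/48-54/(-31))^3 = 8703679193/173741112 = 50.10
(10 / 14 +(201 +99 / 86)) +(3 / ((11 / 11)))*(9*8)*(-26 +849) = 107138461 / 602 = 177970.87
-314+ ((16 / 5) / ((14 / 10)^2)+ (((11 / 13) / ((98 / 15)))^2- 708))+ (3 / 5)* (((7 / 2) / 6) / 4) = -33119290157 / 32461520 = -1020.26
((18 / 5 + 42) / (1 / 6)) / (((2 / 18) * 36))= 342 / 5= 68.40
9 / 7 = 1.29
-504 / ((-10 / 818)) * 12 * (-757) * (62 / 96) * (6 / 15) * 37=-89491779972 / 25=-3579671198.88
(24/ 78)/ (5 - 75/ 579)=193/ 3055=0.06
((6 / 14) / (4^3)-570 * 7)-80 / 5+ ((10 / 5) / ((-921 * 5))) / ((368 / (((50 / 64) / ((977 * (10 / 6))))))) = -49523234227787 / 12362285824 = -4005.99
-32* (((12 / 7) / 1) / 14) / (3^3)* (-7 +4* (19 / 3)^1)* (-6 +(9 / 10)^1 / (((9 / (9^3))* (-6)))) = 21296 / 441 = 48.29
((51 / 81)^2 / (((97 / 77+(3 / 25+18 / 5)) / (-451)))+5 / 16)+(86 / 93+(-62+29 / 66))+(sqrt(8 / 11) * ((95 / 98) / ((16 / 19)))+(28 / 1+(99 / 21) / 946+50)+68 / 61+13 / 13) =-5638084013733335 / 350030307532752+1805 * sqrt(22) / 8624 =-15.13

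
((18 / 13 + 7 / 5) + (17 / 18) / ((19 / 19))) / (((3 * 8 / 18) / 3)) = 4363 / 520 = 8.39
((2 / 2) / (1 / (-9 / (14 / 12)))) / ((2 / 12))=-324 / 7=-46.29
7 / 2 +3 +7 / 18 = 6.89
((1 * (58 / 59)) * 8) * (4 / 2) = 928 / 59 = 15.73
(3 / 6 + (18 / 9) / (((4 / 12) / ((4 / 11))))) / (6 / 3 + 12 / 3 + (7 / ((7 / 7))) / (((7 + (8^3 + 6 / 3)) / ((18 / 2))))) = 30739 / 70158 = 0.44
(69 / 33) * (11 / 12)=23 / 12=1.92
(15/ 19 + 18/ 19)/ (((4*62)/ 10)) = 0.07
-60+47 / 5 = -253 / 5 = -50.60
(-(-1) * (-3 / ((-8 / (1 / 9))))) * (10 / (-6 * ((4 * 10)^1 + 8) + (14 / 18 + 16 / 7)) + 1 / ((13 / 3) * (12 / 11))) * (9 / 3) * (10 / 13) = 823505 / 48539504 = 0.02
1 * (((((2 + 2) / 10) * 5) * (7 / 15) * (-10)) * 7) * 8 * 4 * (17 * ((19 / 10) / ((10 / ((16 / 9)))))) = -8103424 / 675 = -12005.07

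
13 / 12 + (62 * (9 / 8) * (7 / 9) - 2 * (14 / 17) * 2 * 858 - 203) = -151675 / 51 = -2974.02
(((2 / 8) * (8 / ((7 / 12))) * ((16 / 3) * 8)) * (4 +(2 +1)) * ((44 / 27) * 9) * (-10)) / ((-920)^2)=-1408 / 7935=-0.18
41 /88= 0.47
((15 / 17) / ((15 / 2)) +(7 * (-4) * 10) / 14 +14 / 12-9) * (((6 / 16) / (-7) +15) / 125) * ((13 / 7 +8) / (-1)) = 54422577 / 1666000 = 32.67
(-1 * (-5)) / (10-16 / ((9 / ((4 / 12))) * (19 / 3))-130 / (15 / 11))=-855 / 14608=-0.06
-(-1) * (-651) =-651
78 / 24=13 / 4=3.25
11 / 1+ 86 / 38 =13.26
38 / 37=1.03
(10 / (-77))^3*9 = -9000 / 456533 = -0.02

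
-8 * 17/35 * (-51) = 6936/35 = 198.17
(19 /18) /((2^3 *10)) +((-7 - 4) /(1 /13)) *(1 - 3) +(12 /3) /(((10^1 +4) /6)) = 287.73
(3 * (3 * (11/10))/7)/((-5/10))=-99/35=-2.83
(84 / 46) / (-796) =-21 / 9154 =-0.00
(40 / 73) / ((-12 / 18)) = -60 / 73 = -0.82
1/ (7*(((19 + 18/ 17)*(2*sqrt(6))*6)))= 17*sqrt(6)/ 171864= 0.00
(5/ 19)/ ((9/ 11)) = 55/ 171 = 0.32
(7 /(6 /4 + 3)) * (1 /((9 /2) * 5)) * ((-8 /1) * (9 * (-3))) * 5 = 224 /3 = 74.67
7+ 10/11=87/11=7.91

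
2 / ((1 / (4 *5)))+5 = 45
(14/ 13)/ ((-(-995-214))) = 14/ 15717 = 0.00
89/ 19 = 4.68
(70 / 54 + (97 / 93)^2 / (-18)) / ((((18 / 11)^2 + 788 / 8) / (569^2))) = 7537324759481 / 1905936885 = 3954.66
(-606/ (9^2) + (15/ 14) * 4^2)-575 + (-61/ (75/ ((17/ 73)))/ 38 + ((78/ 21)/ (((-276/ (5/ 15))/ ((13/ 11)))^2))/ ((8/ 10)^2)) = -91067416945138793/ 161083308355200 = -565.34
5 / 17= 0.29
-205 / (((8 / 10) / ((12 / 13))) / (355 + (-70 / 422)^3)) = -10254518087250 / 122121103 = -83970.07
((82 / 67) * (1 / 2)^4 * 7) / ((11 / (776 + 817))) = 457191 / 5896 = 77.54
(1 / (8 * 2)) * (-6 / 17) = -3 / 136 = -0.02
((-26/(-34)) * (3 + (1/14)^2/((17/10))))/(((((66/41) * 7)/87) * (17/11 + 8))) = 1.86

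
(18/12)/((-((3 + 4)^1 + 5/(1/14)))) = -3/154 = -0.02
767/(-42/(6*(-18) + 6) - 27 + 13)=-13039/231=-56.45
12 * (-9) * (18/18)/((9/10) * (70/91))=-156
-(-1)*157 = 157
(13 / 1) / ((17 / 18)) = 13.76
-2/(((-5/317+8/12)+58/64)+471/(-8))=60864/1744297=0.03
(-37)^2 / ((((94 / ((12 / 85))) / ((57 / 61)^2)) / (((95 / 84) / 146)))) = 84509739 / 6076973476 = 0.01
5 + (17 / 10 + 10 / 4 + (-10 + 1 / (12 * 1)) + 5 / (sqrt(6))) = -43 / 60 + 5 * sqrt(6) / 6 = 1.32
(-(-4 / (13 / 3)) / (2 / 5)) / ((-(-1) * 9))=10 / 39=0.26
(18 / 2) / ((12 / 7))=21 / 4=5.25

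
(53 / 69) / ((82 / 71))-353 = -1993511 / 5658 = -352.33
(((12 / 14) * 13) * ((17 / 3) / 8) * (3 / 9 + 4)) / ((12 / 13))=37.05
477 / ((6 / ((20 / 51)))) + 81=1907 / 17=112.18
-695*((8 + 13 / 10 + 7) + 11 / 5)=-25715 / 2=-12857.50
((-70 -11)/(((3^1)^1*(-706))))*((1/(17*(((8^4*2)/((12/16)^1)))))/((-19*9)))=-9/7472349184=-0.00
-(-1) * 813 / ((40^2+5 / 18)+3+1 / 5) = 73170 / 144313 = 0.51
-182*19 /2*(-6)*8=82992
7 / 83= 0.08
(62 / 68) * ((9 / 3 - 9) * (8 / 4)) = -186 / 17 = -10.94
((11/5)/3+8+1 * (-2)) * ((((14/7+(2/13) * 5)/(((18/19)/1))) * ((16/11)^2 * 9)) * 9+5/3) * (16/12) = 958194676/212355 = 4512.23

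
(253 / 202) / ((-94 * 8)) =-253 / 151904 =-0.00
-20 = -20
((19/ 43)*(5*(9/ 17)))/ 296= 0.00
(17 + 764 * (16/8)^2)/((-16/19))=-58387/16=-3649.19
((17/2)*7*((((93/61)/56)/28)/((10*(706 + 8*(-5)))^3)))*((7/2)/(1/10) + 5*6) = 6851/538194527539200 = 0.00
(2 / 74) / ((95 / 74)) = 2 / 95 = 0.02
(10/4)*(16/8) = 5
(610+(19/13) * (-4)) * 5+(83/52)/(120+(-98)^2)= 1527446003/505648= 3020.77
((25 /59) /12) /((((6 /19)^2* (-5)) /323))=-583015 /25488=-22.87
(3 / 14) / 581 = 3 / 8134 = 0.00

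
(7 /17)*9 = 63 /17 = 3.71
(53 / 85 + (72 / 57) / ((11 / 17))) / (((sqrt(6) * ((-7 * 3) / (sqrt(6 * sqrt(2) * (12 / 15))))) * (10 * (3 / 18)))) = -91514 * 2^(1 / 4) * sqrt(5) / 3108875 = -0.08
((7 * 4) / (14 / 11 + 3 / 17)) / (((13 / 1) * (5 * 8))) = 1309 / 35230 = 0.04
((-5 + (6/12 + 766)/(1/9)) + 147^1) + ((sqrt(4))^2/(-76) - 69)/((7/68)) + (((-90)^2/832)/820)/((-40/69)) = 6369.68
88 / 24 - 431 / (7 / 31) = -1905.05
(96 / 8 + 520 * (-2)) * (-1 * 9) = 9252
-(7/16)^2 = -49/256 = -0.19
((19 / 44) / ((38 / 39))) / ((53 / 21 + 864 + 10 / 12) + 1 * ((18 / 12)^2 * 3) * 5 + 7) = 273 / 559394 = 0.00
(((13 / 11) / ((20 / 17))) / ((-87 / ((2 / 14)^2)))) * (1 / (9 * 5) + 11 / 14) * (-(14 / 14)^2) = 112489 / 590851800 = 0.00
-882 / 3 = -294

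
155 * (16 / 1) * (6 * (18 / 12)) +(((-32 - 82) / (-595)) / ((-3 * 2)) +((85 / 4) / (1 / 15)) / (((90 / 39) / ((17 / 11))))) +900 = 1226974603 / 52360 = 23433.43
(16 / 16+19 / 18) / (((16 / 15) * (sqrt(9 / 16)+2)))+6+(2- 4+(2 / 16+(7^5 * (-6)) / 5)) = -13307959 / 660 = -20163.57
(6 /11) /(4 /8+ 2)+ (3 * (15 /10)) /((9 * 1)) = 79 /110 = 0.72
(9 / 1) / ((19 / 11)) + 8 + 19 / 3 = 1114 / 57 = 19.54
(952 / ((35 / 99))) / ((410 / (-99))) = -666468 / 1025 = -650.21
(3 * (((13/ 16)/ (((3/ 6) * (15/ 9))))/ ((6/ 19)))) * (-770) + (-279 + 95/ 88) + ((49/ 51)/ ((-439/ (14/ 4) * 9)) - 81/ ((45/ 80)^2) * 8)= -20963863675/ 2216511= -9458.05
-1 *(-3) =3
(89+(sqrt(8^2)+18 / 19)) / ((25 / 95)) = 1861 / 5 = 372.20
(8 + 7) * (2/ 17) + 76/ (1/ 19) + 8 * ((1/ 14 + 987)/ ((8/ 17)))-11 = 4335165/ 238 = 18214.98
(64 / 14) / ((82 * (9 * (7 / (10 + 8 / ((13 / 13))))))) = 32 / 2009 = 0.02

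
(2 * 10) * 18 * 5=1800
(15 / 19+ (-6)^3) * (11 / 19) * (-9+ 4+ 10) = -224895 / 361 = -622.98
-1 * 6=-6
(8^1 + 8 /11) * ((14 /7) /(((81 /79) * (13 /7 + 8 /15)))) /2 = 88480 /24849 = 3.56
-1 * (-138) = 138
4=4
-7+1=-6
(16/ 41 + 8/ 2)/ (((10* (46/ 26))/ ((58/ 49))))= 13572/ 46207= 0.29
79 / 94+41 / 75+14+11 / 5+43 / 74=2369584 / 130425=18.17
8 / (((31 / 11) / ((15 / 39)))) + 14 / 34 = 10301 / 6851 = 1.50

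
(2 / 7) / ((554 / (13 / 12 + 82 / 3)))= 341 / 23268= 0.01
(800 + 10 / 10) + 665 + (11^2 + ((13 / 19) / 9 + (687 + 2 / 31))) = 2274.14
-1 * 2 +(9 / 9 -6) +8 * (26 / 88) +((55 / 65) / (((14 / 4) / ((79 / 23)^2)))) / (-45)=-111989327 / 23828805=-4.70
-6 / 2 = -3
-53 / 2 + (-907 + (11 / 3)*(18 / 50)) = -46609 / 50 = -932.18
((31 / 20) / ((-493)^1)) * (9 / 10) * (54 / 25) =-7533 / 1232500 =-0.01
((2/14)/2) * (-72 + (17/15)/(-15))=-16217/3150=-5.15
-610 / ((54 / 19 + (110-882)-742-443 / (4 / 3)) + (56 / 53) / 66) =81083640 / 245031023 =0.33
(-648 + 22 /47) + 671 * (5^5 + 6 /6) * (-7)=-690123068 /47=-14683469.53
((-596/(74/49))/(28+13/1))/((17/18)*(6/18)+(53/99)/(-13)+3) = -112756644/38348243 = -2.94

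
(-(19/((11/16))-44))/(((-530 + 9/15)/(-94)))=2.91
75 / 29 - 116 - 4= -117.41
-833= -833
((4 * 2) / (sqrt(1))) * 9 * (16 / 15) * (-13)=-998.40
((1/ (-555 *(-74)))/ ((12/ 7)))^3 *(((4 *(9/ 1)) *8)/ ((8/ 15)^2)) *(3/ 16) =343/ 630552922275840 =0.00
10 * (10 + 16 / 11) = 1260 / 11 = 114.55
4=4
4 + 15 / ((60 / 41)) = 57 / 4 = 14.25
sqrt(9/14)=3 * sqrt(14)/14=0.80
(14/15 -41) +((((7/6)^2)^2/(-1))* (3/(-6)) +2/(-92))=-11673437/298080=-39.16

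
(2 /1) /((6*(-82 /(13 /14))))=-13 /3444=-0.00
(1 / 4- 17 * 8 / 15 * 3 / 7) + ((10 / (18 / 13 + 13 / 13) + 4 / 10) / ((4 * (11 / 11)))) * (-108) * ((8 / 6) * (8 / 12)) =-494243 / 4340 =-113.88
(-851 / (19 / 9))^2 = 58660281 / 361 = 162493.85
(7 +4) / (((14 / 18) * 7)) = 99 / 49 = 2.02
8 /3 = 2.67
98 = 98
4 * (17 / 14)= 34 / 7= 4.86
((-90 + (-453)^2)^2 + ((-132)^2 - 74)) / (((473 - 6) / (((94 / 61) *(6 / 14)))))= 11864817666102 / 199409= 59499910.57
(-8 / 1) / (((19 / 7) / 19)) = -56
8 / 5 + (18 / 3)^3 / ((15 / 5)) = 368 / 5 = 73.60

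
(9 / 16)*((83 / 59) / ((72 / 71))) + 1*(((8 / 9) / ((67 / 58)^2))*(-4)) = -1.88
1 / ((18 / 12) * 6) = 1 / 9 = 0.11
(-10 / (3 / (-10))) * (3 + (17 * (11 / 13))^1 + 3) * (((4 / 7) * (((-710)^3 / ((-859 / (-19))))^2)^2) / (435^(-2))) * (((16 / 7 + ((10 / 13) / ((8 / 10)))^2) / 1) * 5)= 271502660480932617163768855043559548062500000000000000 / 58613653452942133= 4632071957413609156272235000000000000.00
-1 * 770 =-770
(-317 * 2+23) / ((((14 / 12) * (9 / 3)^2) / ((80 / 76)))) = -24440 / 399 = -61.25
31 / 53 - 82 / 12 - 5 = -3577 / 318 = -11.25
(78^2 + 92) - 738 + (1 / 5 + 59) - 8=27446 / 5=5489.20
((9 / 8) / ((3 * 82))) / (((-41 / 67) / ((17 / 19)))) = -3417 / 511024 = -0.01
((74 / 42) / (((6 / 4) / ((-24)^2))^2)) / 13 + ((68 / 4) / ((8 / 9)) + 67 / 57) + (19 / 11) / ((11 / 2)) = 20005.49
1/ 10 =0.10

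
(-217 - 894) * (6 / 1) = -6666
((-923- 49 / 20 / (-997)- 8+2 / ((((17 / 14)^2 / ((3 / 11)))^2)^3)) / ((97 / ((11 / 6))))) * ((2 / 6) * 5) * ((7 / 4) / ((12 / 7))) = -938886076913950327037051366659 / 31361087104905642296277884544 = -29.94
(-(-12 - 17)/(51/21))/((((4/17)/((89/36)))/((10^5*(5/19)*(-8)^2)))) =211309941.52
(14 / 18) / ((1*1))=7 / 9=0.78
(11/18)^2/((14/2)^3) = 121/111132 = 0.00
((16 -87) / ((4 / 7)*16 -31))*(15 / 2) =2485 / 102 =24.36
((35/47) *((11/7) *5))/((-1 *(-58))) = 275/2726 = 0.10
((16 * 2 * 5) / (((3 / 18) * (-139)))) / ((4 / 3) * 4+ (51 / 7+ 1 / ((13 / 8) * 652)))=-42719040 / 78059203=-0.55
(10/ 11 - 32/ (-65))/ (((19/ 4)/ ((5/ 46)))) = 0.03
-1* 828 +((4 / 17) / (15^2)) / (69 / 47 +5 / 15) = -828.00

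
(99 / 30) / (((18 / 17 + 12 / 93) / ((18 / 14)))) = 156519 / 43820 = 3.57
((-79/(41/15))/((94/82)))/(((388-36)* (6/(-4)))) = 395/8272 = 0.05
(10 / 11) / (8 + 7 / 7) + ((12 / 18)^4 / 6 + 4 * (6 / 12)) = 5704 / 2673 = 2.13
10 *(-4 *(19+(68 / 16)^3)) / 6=-10215 / 16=-638.44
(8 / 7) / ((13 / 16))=128 / 91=1.41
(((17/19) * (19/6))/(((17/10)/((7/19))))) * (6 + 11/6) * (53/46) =87185/15732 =5.54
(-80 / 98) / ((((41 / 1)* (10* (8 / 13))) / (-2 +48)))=-299 / 2009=-0.15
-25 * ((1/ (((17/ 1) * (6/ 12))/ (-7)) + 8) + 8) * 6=-2276.47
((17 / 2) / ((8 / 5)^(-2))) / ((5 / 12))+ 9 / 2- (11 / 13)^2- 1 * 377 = -13561911 / 42250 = -320.99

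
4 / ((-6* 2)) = -1 / 3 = -0.33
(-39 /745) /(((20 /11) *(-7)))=429 /104300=0.00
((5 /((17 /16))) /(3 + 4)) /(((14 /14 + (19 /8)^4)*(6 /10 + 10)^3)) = 40960000 /2381380365371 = 0.00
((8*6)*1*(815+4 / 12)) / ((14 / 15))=293520 / 7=41931.43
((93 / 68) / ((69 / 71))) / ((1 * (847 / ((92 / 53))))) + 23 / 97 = 17765878 / 74025259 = 0.24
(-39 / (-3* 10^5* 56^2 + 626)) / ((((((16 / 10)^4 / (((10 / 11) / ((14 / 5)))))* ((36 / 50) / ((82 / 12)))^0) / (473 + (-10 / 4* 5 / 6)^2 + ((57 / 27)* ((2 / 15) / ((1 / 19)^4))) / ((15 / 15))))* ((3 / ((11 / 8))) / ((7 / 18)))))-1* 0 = 3260815309375 / 239719413587116032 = 0.00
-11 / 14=-0.79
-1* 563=-563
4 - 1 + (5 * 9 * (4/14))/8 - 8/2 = 17/28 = 0.61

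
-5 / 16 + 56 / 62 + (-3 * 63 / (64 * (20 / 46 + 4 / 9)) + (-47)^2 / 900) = -3639811 / 11606400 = -0.31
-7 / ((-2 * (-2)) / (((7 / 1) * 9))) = -110.25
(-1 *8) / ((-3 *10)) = 4 / 15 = 0.27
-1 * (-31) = 31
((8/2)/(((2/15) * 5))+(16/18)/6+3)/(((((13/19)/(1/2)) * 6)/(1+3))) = 361/81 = 4.46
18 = 18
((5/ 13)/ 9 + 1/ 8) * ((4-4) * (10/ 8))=0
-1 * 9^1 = -9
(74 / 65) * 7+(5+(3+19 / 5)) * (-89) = -13549 / 13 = -1042.23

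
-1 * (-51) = 51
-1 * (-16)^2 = -256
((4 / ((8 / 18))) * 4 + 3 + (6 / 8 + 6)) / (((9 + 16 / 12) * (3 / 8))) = 366 / 31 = 11.81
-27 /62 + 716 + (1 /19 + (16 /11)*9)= 9442599 /12958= 728.71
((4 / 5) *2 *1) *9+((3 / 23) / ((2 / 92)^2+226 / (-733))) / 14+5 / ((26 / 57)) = 3668893379 / 144836510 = 25.33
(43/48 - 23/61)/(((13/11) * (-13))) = -16709/494832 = -0.03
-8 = -8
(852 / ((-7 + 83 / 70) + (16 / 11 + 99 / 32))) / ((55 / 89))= -5661824 / 5199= -1089.02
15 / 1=15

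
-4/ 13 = -0.31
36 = 36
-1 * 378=-378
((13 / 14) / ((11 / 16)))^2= 10816 / 5929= 1.82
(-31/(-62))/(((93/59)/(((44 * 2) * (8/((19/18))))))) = 211.56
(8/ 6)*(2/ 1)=8/ 3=2.67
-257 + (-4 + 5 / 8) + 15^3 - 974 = 17125 / 8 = 2140.62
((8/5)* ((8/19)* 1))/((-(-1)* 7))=64/665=0.10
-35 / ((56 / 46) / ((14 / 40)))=-161 / 16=-10.06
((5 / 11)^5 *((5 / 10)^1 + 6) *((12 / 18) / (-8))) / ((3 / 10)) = -203125 / 5797836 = -0.04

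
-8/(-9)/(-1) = -8/9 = -0.89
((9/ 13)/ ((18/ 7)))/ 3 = 7/ 78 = 0.09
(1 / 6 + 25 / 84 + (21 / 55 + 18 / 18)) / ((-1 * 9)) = -2843 / 13860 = -0.21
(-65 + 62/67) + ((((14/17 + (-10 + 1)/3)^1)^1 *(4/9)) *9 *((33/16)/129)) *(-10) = -6140021/97954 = -62.68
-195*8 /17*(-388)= 605280 /17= 35604.71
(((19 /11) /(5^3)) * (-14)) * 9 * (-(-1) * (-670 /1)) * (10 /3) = 213864 /55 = 3888.44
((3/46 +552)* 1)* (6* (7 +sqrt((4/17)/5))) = 30474* sqrt(85)/391 +533295/23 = 23905.30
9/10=0.90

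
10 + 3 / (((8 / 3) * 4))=329 / 32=10.28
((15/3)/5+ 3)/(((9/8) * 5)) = 32/45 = 0.71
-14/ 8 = -7/ 4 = -1.75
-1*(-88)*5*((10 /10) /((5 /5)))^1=440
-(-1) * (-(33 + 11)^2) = -1936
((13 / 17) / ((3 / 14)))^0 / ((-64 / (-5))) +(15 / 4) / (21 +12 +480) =935 / 10944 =0.09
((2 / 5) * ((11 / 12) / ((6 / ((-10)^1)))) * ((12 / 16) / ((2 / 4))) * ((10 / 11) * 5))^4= 390625 / 1296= 301.41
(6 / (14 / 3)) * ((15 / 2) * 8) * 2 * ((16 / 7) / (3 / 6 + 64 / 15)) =518400 / 7007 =73.98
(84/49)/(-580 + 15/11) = -132/44555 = -0.00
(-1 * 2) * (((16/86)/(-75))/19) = 16/61275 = 0.00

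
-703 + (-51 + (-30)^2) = 146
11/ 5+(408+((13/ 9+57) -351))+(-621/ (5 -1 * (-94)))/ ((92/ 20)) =57559/ 495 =116.28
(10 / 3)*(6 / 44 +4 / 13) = 635 / 429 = 1.48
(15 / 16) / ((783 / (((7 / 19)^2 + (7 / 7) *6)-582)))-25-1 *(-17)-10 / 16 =-14041933 / 1507536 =-9.31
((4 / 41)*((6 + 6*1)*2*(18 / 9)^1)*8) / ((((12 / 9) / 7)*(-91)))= -1152 / 533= -2.16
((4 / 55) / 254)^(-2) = 48790225 / 4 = 12197556.25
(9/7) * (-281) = -2529/7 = -361.29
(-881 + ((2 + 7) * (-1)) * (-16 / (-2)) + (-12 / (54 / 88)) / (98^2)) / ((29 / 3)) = -20593421 / 208887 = -98.59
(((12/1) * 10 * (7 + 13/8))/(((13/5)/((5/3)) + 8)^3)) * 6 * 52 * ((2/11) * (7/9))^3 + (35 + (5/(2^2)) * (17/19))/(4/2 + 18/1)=425230988193547/149145139983312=2.85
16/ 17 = 0.94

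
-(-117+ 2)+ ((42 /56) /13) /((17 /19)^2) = 1729303 /15028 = 115.07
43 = 43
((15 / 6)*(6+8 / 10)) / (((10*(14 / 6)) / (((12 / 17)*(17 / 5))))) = 306 / 175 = 1.75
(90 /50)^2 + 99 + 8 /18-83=4429 /225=19.68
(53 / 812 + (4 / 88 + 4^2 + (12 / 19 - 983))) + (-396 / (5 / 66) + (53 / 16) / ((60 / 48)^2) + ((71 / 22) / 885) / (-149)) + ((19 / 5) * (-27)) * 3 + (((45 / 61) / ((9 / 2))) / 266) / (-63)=-931551199062217883 / 143334583415100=-6499.14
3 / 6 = 1 / 2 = 0.50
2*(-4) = -8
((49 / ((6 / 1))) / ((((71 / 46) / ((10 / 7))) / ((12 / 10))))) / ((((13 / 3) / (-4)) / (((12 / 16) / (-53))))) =5796 / 48919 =0.12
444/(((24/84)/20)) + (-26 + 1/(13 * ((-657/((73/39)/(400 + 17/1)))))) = 59088650633/1902771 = 31054.00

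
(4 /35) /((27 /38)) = 152 /945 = 0.16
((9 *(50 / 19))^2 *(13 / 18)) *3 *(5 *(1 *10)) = 21937500 / 361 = 60768.70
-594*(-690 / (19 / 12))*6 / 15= 1967328 / 19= 103543.58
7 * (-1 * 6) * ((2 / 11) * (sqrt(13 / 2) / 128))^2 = -273 / 495616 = -0.00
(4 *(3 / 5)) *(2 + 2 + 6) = 24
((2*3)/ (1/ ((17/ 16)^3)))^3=3201872665419/ 8589934592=372.75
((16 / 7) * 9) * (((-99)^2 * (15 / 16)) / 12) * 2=31503.21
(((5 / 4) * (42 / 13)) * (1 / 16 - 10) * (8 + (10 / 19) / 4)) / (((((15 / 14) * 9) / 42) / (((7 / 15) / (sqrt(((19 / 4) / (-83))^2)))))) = -1087885897 / 93860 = -11590.52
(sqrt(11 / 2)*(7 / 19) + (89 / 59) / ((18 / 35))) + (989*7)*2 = 7*sqrt(22) / 38 + 14707567 / 1062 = 13849.80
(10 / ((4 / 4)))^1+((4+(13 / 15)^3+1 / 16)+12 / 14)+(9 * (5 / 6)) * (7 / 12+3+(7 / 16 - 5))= 6219503 / 756000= 8.23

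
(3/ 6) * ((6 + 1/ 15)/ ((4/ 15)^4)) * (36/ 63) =43875/ 128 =342.77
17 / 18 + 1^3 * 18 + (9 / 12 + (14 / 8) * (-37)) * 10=-11179 / 18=-621.06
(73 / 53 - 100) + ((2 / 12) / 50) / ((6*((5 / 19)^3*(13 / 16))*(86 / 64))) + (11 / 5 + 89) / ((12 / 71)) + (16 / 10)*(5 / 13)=367984558853 / 833259375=441.62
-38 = -38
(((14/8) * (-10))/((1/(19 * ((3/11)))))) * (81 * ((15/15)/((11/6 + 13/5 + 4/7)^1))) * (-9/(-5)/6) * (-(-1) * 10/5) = -10180485/11561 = -880.59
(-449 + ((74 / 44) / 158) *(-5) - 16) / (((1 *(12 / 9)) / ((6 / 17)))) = -123.10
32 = 32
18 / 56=9 / 28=0.32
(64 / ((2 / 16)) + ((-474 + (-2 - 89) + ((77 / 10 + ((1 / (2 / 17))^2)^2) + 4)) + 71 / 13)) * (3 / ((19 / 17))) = 274971243 / 19760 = 13915.55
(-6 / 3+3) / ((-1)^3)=-1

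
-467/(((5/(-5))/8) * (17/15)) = 56040/17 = 3296.47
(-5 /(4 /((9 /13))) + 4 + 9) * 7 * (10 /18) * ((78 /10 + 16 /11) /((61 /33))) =2248253 /9516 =236.26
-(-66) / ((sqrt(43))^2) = 1.53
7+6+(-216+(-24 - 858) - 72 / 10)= -5461 / 5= -1092.20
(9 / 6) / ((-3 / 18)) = -9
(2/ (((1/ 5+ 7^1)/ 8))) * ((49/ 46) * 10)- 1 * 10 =2830/ 207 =13.67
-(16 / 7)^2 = -256 / 49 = -5.22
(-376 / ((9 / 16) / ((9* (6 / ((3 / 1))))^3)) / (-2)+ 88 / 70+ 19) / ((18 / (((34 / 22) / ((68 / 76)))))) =1296220831 / 6930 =187044.85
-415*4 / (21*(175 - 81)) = -830 / 987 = -0.84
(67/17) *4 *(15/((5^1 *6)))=134/17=7.88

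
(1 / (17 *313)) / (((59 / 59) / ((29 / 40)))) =29 / 212840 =0.00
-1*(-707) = 707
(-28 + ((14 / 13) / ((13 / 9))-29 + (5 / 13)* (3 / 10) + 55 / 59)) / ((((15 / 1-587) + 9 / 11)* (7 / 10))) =60551425 / 438534551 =0.14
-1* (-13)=13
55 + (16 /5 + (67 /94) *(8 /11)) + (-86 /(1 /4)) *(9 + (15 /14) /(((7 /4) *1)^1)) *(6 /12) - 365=-248211182 /126665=-1959.59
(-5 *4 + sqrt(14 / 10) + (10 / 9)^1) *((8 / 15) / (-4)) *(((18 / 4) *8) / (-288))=-17 / 54 + sqrt(35) / 300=-0.30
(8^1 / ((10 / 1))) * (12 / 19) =48 / 95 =0.51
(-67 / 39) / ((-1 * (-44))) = -67 / 1716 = -0.04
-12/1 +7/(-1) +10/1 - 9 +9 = -9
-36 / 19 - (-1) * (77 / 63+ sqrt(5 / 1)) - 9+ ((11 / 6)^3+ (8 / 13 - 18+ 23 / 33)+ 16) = -2463761 / 586872+ sqrt(5) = -1.96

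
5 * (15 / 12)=6.25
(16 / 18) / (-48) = -1 / 54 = -0.02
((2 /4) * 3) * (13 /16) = 39 /32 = 1.22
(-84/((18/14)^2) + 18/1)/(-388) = 443/5238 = 0.08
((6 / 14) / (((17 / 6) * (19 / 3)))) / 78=9 / 29393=0.00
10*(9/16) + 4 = 77/8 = 9.62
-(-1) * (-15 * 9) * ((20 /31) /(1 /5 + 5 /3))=-10125 /217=-46.66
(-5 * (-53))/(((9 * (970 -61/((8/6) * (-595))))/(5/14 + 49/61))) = 44644550/1267521867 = 0.04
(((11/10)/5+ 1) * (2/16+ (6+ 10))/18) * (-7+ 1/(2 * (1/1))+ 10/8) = -18361/3200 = -5.74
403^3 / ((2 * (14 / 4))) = 65450827 / 7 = 9350118.14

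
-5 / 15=-1 / 3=-0.33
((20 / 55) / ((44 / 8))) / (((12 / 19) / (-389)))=-14782 / 363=-40.72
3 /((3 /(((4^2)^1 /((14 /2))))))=16 /7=2.29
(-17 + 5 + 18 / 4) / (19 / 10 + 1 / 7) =-525 / 143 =-3.67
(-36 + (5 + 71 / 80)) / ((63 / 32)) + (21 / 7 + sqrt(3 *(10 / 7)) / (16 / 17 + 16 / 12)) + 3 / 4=-10.64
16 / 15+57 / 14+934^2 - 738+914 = 183232799 / 210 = 872537.14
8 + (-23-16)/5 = 1/5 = 0.20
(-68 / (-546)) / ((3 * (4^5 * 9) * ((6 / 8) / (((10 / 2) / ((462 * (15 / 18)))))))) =17 / 217945728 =0.00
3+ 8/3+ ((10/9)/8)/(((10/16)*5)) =257/45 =5.71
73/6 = 12.17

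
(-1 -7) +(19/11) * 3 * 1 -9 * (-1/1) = 68/11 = 6.18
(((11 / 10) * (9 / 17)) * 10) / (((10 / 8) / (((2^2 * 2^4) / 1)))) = 25344 / 85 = 298.16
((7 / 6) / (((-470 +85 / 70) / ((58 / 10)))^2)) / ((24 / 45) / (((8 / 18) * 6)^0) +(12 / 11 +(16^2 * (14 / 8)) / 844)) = 669522623 / 8079196795330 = 0.00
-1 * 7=-7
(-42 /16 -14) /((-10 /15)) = 399 /16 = 24.94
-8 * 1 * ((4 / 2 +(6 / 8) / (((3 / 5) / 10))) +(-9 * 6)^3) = 1259596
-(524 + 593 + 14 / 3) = -3365 / 3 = -1121.67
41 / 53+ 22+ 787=42918 / 53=809.77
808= 808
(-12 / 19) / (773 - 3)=-6 / 7315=-0.00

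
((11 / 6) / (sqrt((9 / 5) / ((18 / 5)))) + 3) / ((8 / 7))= 4.89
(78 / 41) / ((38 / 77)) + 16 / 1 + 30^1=38837 / 779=49.85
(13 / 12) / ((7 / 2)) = 13 / 42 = 0.31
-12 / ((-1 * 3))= 4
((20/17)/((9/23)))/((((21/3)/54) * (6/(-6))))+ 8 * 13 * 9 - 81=98985/119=831.81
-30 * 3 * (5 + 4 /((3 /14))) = -2130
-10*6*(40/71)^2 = -19.04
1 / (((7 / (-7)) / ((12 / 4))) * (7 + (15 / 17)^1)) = -0.38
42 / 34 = 21 / 17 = 1.24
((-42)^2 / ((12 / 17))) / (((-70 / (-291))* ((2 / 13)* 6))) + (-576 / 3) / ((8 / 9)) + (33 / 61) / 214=2881912659 / 261080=11038.43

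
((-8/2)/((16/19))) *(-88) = 418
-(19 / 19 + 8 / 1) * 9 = -81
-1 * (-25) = 25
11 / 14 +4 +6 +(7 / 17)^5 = 214633705 / 19877998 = 10.80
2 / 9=0.22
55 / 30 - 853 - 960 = -10867 / 6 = -1811.17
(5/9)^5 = 3125/59049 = 0.05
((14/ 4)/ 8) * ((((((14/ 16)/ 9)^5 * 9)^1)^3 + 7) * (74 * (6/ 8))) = 18015972997469679670172263333/ 105995796271187792177922048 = 169.97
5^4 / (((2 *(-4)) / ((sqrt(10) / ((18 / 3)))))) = -625 *sqrt(10) / 48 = -41.18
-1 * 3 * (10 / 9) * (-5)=50 / 3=16.67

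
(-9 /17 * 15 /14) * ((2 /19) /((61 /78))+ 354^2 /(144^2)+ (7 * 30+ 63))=-2795621505 /17653888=-158.36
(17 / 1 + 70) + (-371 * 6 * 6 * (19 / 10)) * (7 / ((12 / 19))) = -2811681 / 10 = -281168.10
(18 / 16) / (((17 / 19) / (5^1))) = 855 / 136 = 6.29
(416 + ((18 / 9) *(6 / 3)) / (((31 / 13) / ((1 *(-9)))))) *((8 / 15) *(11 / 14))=546832 / 3255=168.00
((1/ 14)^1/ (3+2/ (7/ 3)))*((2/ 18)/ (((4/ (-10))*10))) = -1/ 1944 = -0.00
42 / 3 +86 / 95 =14.91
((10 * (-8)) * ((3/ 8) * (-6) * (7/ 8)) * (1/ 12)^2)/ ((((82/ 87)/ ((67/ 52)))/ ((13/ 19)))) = 204015/ 199424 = 1.02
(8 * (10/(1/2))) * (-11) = -1760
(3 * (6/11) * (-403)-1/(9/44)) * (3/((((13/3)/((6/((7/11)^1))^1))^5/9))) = -5458613723513280/6240321451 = -874732.78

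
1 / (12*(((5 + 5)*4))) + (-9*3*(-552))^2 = 222129216.00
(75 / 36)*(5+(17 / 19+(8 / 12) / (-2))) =7925 / 684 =11.59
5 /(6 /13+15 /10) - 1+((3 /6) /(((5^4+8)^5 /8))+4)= 9587022152615141 /1727696571672681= 5.55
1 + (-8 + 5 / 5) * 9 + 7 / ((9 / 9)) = -55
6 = 6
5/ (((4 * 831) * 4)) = 5/ 13296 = 0.00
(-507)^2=257049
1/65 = 0.02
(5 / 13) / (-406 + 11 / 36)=-36 / 37973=-0.00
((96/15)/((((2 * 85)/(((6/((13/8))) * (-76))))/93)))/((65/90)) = -97708032/71825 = -1360.36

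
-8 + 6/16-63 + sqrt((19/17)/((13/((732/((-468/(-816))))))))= -565/8 + 4 * sqrt(1159)/13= -60.15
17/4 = 4.25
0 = 0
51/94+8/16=49/47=1.04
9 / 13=0.69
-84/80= -1.05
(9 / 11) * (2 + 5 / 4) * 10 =585 / 22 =26.59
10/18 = 5/9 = 0.56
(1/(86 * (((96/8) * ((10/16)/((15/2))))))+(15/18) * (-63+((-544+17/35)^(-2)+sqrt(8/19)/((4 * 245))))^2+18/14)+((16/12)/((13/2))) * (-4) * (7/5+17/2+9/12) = 661220779047283785947003141597/200366379542111426144979660-1628435293 * sqrt(38)/144387937071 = 3299.99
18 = 18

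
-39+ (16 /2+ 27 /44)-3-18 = -2261 /44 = -51.39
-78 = -78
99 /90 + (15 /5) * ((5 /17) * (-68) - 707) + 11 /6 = -32671 /15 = -2178.07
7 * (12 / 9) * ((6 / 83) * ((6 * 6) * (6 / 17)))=12096 / 1411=8.57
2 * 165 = 330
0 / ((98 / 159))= 0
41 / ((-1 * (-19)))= 41 / 19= 2.16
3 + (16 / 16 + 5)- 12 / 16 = 33 / 4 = 8.25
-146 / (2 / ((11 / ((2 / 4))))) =-1606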